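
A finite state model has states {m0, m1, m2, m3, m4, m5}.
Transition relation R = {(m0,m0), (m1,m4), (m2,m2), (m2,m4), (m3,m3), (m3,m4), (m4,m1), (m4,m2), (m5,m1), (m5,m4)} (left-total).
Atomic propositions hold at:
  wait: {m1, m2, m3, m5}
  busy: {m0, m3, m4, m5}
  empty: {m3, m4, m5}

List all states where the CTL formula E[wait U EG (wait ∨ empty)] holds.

Sat(wait ∨ empty) = {m1, m2, m3, m4, m5}
EG (wait ∨ empty): greatest fixpoint, start Z0 = {m1, m2, m3, m4, m5}, keep only states in Sat with some successor in Z. Already a fixed point.
Sat(EG (wait ∨ empty)) = {m1, m2, m3, m4, m5}
E[wait U EG (wait ∨ empty)]: least fixpoint, start Z0 = Sat(EG (wait ∨ empty)) = {m1, m2, m3, m4, m5}, add states in Sat(wait) with some successor in Z. Already a fixed point.
Sat(E[wait U EG (wait ∨ empty)]) = {m1, m2, m3, m4, m5}

{m1, m2, m3, m4, m5}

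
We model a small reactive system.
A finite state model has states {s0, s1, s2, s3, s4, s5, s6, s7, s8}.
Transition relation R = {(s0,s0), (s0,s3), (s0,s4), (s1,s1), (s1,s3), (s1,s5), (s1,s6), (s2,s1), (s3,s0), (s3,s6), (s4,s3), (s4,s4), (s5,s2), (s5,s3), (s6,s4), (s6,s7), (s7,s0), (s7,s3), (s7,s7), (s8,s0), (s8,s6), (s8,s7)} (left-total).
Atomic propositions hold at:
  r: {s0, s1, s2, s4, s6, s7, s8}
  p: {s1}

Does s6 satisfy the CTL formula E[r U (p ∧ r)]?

No

Sat(p ∧ r) = {s1}
E[r U (p ∧ r)]: least fixpoint, start Z0 = Sat((p ∧ r)) = {s1}, add states in Sat(r) with some successor in Z. Z1 = {s1, s2}; fixed.
Sat(E[r U (p ∧ r)]) = {s1, s2}
s6 ∉ Sat(E[r U (p ∧ r)]) = {s1, s2}, so the formula does not hold at s6.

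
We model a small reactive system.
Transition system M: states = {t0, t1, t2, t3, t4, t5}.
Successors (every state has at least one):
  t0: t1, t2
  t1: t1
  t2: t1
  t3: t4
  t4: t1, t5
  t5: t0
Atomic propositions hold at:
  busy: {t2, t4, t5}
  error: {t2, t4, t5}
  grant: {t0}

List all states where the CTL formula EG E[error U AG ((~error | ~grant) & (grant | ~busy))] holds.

{t1, t2, t4}

Sat(~error) = {t0, t1, t3}
Sat(~grant) = {t1, t2, t3, t4, t5}
Sat(~error | ~grant) = {t0, t1, t2, t3, t4, t5}
Sat(~busy) = {t0, t1, t3}
Sat(grant | ~busy) = {t0, t1, t3}
Sat((~error | ~grant) & (grant | ~busy)) = {t0, t1, t3}
AG ((~error | ~grant) & (grant | ~busy)): greatest fixpoint, start Z0 = {t0, t1, t3}, keep only states in Sat with every successor in Z. Z1 = {t1}; fixed.
Sat(AG ((~error | ~grant) & (grant | ~busy))) = {t1}
E[error U AG ((~error | ~grant) & (grant | ~busy))]: least fixpoint, start Z0 = Sat(AG ((~error | ~grant) & (grant | ~busy))) = {t1}, add states in Sat(error) with some successor in Z. Z1 = {t1, t2, t4}; fixed.
Sat(E[error U AG ((~error | ~grant) & (grant | ~busy))]) = {t1, t2, t4}
EG E[error U AG ((~error | ~grant) & (grant | ~busy))]: greatest fixpoint, start Z0 = {t1, t2, t4}, keep only states in Sat with some successor in Z. Already a fixed point.
Sat(EG E[error U AG ((~error | ~grant) & (grant | ~busy))]) = {t1, t2, t4}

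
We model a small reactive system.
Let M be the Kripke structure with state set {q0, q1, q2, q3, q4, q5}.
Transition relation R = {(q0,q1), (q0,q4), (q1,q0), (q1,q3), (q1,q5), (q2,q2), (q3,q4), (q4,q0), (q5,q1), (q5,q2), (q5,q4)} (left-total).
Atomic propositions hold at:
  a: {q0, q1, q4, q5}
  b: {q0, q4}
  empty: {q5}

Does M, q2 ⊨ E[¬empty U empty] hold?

No

Sat(¬empty) = {q0, q1, q2, q3, q4}
E[¬empty U empty]: least fixpoint, start Z0 = Sat(empty) = {q5}, add states in Sat(¬empty) with some successor in Z. Z1 = {q1, q5}; Z2 = {q0, q1, q5}; Z3 = {q0, q1, q4, q5}; Z4 = {q0, q1, q3, q4, q5}; fixed.
Sat(E[¬empty U empty]) = {q0, q1, q3, q4, q5}
q2 ∉ Sat(E[¬empty U empty]) = {q0, q1, q3, q4, q5}, so the formula does not hold at q2.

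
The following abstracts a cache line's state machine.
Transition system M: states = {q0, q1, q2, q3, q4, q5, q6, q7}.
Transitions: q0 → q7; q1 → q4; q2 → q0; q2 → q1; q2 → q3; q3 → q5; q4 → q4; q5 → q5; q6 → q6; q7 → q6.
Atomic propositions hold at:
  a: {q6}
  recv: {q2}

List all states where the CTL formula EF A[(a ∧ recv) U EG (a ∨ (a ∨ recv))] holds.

Sat(a ∧ recv) = ∅
Sat(a ∨ recv) = {q2, q6}
Sat(a ∨ (a ∨ recv)) = {q2, q6}
EG (a ∨ (a ∨ recv)): greatest fixpoint, start Z0 = {q2, q6}, keep only states in Sat with some successor in Z. Z1 = {q6}; fixed.
Sat(EG (a ∨ (a ∨ recv))) = {q6}
A[(a ∧ recv) U EG (a ∨ (a ∨ recv))]: least fixpoint, start Z0 = Sat(EG (a ∨ (a ∨ recv))) = {q6}, add states in Sat(a ∧ recv) with every successor in Z. Already a fixed point.
Sat(A[(a ∧ recv) U EG (a ∨ (a ∨ recv))]) = {q6}
EF A[(a ∧ recv) U EG (a ∨ (a ∨ recv))]: least fixpoint, start Z0 = {q6}, add states with some successor in Z. Z1 = {q6, q7}; Z2 = {q0, q6, q7}; Z3 = {q0, q2, q6, q7}; fixed.
Sat(EF A[(a ∧ recv) U EG (a ∨ (a ∨ recv))]) = {q0, q2, q6, q7}

{q0, q2, q6, q7}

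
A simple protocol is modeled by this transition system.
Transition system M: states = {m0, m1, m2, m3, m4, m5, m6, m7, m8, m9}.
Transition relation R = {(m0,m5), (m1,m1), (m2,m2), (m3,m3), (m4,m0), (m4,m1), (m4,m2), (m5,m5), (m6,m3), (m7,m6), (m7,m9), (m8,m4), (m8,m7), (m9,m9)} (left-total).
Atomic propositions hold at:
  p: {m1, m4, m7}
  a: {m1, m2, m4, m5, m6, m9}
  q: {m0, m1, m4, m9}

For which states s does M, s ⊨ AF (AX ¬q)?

Sat(¬q) = {m2, m3, m5, m6, m7, m8}
Sat(AX ¬q) = {s : every successor in {m2, m3, m5, m6, m7, m8}} = {m0, m2, m3, m5, m6}
AF (AX ¬q): least fixpoint, start Z0 = {m0, m2, m3, m5, m6}, add states with every successor in Z. Already a fixed point.
Sat(AF (AX ¬q)) = {m0, m2, m3, m5, m6}

{m0, m2, m3, m5, m6}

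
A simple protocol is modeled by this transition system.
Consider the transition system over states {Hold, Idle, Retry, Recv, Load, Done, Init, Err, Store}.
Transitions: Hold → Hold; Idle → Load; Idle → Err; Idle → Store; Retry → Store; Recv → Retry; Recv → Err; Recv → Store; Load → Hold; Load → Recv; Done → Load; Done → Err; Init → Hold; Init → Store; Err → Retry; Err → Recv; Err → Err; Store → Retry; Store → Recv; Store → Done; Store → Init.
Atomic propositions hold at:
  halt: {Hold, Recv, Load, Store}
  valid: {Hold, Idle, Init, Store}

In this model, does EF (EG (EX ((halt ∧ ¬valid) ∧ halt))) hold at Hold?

No

Sat(¬valid) = {Retry, Recv, Load, Done, Err}
Sat(halt ∧ ¬valid) = {Recv, Load}
Sat((halt ∧ ¬valid) ∧ halt) = {Recv, Load}
Sat(EX ((halt ∧ ¬valid) ∧ halt)) = {s : some successor in {Recv, Load}} = {Idle, Load, Done, Err, Store}
EG (EX ((halt ∧ ¬valid) ∧ halt)): greatest fixpoint, start Z0 = {Idle, Load, Done, Err, Store}, keep only states in Sat with some successor in Z. Z1 = {Idle, Done, Err, Store}; fixed.
Sat(EG (EX ((halt ∧ ¬valid) ∧ halt))) = {Idle, Done, Err, Store}
EF (EG (EX ((halt ∧ ¬valid) ∧ halt))): least fixpoint, start Z0 = {Idle, Done, Err, Store}, add states with some successor in Z. Z1 = {Idle, Retry, Recv, Done, Init, Err, Store}; Z2 = {Idle, Retry, Recv, Load, Done, Init, Err, Store}; fixed.
Sat(EF (EG (EX ((halt ∧ ¬valid) ∧ halt)))) = {Idle, Retry, Recv, Load, Done, Init, Err, Store}
Hold ∉ Sat(EF (EG (EX ((halt ∧ ¬valid) ∧ halt)))) = {Idle, Retry, Recv, Load, Done, Init, Err, Store}, so the formula does not hold at Hold.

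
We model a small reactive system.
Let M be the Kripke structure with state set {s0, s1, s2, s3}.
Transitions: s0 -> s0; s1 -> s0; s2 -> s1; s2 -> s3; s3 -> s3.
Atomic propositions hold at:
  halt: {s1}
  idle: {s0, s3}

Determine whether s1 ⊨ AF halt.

Yes

AF halt: least fixpoint, start Z0 = {s1}, add states with every successor in Z. Already a fixed point.
Sat(AF halt) = {s1}
s1 ∈ Sat(AF halt) = {s1}, so the formula holds at s1.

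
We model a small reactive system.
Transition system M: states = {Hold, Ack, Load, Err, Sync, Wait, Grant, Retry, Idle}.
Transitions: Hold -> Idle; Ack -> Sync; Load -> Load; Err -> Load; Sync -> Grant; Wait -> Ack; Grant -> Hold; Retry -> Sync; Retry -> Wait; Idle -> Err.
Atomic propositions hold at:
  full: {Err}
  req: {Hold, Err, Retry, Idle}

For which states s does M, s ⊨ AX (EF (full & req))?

{Hold, Ack, Sync, Wait, Grant, Retry, Idle}

Sat(full & req) = {Err}
EF (full & req): least fixpoint, start Z0 = {Err}, add states with some successor in Z. Z1 = {Err, Idle}; Z2 = {Hold, Err, Idle}; Z3 = {Hold, Err, Grant, Idle}; Z4 = {Hold, Err, Sync, Grant, Idle}; Z5 = {Hold, Ack, Err, Sync, Grant, Retry, Idle}; Z6 = {Hold, Ack, Err, Sync, Wait, Grant, Retry, Idle}; fixed.
Sat(EF (full & req)) = {Hold, Ack, Err, Sync, Wait, Grant, Retry, Idle}
Sat(AX (EF (full & req))) = {s : every successor in {Hold, Ack, Err, Sync, Wait, Grant, Retry, Idle}} = {Hold, Ack, Sync, Wait, Grant, Retry, Idle}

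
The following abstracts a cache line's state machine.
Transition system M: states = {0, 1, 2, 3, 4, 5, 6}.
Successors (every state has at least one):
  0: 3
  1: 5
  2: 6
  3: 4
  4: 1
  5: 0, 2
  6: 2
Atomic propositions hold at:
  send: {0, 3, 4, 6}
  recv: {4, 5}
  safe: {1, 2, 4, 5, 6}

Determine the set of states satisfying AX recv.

Sat(AX recv) = {s : every successor in {4, 5}} = {1, 3}

{1, 3}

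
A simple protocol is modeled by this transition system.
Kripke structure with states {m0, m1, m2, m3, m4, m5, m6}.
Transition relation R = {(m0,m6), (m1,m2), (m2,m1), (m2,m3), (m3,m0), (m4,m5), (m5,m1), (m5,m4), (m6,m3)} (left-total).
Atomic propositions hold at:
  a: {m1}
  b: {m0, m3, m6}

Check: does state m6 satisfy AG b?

AG b: greatest fixpoint, start Z0 = {m0, m3, m6}, keep only states in Sat with every successor in Z. Already a fixed point.
Sat(AG b) = {m0, m3, m6}
m6 ∈ Sat(AG b) = {m0, m3, m6}, so the formula holds at m6.

Yes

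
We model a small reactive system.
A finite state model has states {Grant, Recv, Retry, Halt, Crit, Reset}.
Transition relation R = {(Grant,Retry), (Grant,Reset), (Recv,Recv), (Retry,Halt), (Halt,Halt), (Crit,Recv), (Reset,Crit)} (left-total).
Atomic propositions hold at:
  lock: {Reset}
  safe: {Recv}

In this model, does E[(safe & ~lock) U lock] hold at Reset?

Yes

Sat(~lock) = {Grant, Recv, Retry, Halt, Crit}
Sat(safe & ~lock) = {Recv}
E[(safe & ~lock) U lock]: least fixpoint, start Z0 = Sat(lock) = {Reset}, add states in Sat(safe & ~lock) with some successor in Z. Already a fixed point.
Sat(E[(safe & ~lock) U lock]) = {Reset}
Reset ∈ Sat(E[(safe & ~lock) U lock]) = {Reset}, so the formula holds at Reset.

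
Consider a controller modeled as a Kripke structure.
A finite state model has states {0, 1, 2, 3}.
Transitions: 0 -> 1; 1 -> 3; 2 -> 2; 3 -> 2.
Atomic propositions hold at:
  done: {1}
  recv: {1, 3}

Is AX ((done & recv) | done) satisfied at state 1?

Sat(done & recv) = {1}
Sat((done & recv) | done) = {1}
Sat(AX ((done & recv) | done)) = {s : every successor in {1}} = {0}
1 ∉ Sat(AX ((done & recv) | done)) = {0}, so the formula does not hold at 1.

No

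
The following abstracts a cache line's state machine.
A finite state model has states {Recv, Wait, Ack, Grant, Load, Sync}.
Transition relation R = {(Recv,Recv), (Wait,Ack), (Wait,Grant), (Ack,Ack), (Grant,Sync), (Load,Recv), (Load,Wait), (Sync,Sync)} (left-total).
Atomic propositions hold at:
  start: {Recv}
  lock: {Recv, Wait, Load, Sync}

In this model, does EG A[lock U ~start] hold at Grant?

Yes

Sat(~start) = {Wait, Ack, Grant, Load, Sync}
A[lock U ~start]: least fixpoint, start Z0 = Sat(~start) = {Wait, Ack, Grant, Load, Sync}, add states in Sat(lock) with every successor in Z. Already a fixed point.
Sat(A[lock U ~start]) = {Wait, Ack, Grant, Load, Sync}
EG A[lock U ~start]: greatest fixpoint, start Z0 = {Wait, Ack, Grant, Load, Sync}, keep only states in Sat with some successor in Z. Already a fixed point.
Sat(EG A[lock U ~start]) = {Wait, Ack, Grant, Load, Sync}
Grant ∈ Sat(EG A[lock U ~start]) = {Wait, Ack, Grant, Load, Sync}, so the formula holds at Grant.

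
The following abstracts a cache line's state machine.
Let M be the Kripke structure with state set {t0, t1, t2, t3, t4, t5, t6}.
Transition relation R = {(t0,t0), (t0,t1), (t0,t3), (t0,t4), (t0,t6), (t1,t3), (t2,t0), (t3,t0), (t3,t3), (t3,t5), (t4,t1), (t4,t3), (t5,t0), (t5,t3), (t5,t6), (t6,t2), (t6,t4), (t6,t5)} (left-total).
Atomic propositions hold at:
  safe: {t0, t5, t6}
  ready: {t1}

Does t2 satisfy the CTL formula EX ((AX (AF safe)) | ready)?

No

AF safe: least fixpoint, start Z0 = {t0, t5, t6}, add states with every successor in Z. Z1 = {t0, t2, t5, t6}; fixed.
Sat(AF safe) = {t0, t2, t5, t6}
Sat(AX (AF safe)) = {s : every successor in {t0, t2, t5, t6}} = {t2}
Sat((AX (AF safe)) | ready) = {t1, t2}
Sat(EX ((AX (AF safe)) | ready)) = {s : some successor in {t1, t2}} = {t0, t4, t6}
t2 ∉ Sat(EX ((AX (AF safe)) | ready)) = {t0, t4, t6}, so the formula does not hold at t2.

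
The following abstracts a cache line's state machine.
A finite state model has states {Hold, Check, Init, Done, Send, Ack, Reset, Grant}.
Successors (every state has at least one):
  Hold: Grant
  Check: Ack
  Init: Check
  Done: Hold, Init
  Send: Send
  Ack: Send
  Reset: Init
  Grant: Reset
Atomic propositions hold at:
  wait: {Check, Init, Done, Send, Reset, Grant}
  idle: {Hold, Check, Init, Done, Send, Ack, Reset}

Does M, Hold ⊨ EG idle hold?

No

EG idle: greatest fixpoint, start Z0 = {Hold, Check, Init, Done, Send, Ack, Reset}, keep only states in Sat with some successor in Z. Z1 = {Check, Init, Done, Send, Ack, Reset}; fixed.
Sat(EG idle) = {Check, Init, Done, Send, Ack, Reset}
Hold ∉ Sat(EG idle) = {Check, Init, Done, Send, Ack, Reset}, so the formula does not hold at Hold.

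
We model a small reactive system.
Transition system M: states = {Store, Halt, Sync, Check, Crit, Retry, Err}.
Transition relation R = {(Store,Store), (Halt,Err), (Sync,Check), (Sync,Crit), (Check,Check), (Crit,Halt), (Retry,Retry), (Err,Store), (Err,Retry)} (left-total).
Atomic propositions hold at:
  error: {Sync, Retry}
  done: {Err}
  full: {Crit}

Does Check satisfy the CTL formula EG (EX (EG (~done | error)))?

Sat(~done) = {Store, Halt, Sync, Check, Crit, Retry}
Sat(~done | error) = {Store, Halt, Sync, Check, Crit, Retry}
EG (~done | error): greatest fixpoint, start Z0 = {Store, Halt, Sync, Check, Crit, Retry}, keep only states in Sat with some successor in Z. Z1 = {Store, Sync, Check, Crit, Retry}; Z2 = {Store, Sync, Check, Retry}; fixed.
Sat(EG (~done | error)) = {Store, Sync, Check, Retry}
Sat(EX (EG (~done | error))) = {s : some successor in {Store, Sync, Check, Retry}} = {Store, Sync, Check, Retry, Err}
EG (EX (EG (~done | error))): greatest fixpoint, start Z0 = {Store, Sync, Check, Retry, Err}, keep only states in Sat with some successor in Z. Already a fixed point.
Sat(EG (EX (EG (~done | error)))) = {Store, Sync, Check, Retry, Err}
Check ∈ Sat(EG (EX (EG (~done | error)))) = {Store, Sync, Check, Retry, Err}, so the formula holds at Check.

Yes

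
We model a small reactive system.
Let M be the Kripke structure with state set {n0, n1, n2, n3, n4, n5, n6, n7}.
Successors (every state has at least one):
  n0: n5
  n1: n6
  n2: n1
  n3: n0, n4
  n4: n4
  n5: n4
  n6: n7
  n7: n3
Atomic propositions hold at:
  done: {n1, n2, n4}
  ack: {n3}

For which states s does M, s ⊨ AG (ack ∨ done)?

Sat(ack ∨ done) = {n1, n2, n3, n4}
AG (ack ∨ done): greatest fixpoint, start Z0 = {n1, n2, n3, n4}, keep only states in Sat with every successor in Z. Z1 = {n2, n4}; Z2 = {n4}; fixed.
Sat(AG (ack ∨ done)) = {n4}

{n4}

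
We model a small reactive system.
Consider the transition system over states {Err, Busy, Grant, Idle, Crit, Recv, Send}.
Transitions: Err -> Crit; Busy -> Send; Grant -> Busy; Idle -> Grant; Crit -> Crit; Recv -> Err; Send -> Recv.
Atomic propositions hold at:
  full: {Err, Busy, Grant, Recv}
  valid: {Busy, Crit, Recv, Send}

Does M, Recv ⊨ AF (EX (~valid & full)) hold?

Sat(~valid) = {Err, Grant, Idle}
Sat(~valid & full) = {Err, Grant}
Sat(EX (~valid & full)) = {s : some successor in {Err, Grant}} = {Idle, Recv}
AF (EX (~valid & full)): least fixpoint, start Z0 = {Idle, Recv}, add states with every successor in Z. Z1 = {Idle, Recv, Send}; Z2 = {Busy, Idle, Recv, Send}; Z3 = {Busy, Grant, Idle, Recv, Send}; fixed.
Sat(AF (EX (~valid & full))) = {Busy, Grant, Idle, Recv, Send}
Recv ∈ Sat(AF (EX (~valid & full))) = {Busy, Grant, Idle, Recv, Send}, so the formula holds at Recv.

Yes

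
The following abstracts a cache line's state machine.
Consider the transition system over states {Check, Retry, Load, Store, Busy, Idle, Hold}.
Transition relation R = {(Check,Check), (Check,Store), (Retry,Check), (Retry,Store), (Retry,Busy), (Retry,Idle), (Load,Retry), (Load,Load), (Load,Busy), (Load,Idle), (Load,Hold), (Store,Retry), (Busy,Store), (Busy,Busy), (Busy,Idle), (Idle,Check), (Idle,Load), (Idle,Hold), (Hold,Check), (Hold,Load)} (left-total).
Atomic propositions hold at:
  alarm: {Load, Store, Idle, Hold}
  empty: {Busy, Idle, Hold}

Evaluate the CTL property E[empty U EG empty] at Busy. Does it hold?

EG empty: greatest fixpoint, start Z0 = {Busy, Idle, Hold}, keep only states in Sat with some successor in Z. Z1 = {Busy, Idle}; Z2 = {Busy}; fixed.
Sat(EG empty) = {Busy}
E[empty U EG empty]: least fixpoint, start Z0 = Sat(EG empty) = {Busy}, add states in Sat(empty) with some successor in Z. Already a fixed point.
Sat(E[empty U EG empty]) = {Busy}
Busy ∈ Sat(E[empty U EG empty]) = {Busy}, so the formula holds at Busy.

Yes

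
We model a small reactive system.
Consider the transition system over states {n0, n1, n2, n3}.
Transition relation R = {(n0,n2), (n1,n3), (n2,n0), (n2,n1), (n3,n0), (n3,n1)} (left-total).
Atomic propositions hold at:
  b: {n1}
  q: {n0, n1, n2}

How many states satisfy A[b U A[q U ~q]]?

2

Sat(~q) = {n3}
A[q U ~q]: least fixpoint, start Z0 = Sat(~q) = {n3}, add states in Sat(q) with every successor in Z. Z1 = {n1, n3}; fixed.
Sat(A[q U ~q]) = {n1, n3}
A[b U A[q U ~q]]: least fixpoint, start Z0 = Sat(A[q U ~q]) = {n1, n3}, add states in Sat(b) with every successor in Z. Already a fixed point.
Sat(A[b U A[q U ~q]]) = {n1, n3}
|Sat(A[b U A[q U ~q]])| = |{n1, n3}| = 2.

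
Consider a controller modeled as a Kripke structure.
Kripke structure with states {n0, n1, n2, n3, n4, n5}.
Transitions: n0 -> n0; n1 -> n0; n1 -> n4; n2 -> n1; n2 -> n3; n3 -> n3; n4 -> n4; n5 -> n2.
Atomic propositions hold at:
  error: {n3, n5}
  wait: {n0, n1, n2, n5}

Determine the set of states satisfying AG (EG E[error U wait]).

E[error U wait]: least fixpoint, start Z0 = Sat(wait) = {n0, n1, n2, n5}, add states in Sat(error) with some successor in Z. Already a fixed point.
Sat(E[error U wait]) = {n0, n1, n2, n5}
EG E[error U wait]: greatest fixpoint, start Z0 = {n0, n1, n2, n5}, keep only states in Sat with some successor in Z. Already a fixed point.
Sat(EG E[error U wait]) = {n0, n1, n2, n5}
AG (EG E[error U wait]): greatest fixpoint, start Z0 = {n0, n1, n2, n5}, keep only states in Sat with every successor in Z. Z1 = {n0, n5}; Z2 = {n0}; fixed.
Sat(AG (EG E[error U wait])) = {n0}

{n0}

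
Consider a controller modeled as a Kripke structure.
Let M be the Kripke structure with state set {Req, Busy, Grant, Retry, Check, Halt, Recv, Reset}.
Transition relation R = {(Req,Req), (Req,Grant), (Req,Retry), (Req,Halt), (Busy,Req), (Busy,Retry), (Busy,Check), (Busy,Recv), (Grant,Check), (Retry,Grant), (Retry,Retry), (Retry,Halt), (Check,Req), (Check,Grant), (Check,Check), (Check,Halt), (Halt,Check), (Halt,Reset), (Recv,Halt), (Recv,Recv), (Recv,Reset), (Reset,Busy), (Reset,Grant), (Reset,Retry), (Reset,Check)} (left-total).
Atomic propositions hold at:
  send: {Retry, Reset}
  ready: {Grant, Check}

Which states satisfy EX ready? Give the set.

Sat(EX ready) = {s : some successor in {Grant, Check}} = {Req, Busy, Grant, Retry, Check, Halt, Reset}

{Req, Busy, Grant, Retry, Check, Halt, Reset}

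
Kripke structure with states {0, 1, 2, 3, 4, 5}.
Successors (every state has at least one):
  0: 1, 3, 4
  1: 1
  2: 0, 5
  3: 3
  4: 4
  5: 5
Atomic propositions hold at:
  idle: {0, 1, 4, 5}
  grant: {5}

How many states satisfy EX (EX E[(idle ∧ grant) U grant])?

Sat(idle ∧ grant) = {5}
E[(idle ∧ grant) U grant]: least fixpoint, start Z0 = Sat(grant) = {5}, add states in Sat(idle ∧ grant) with some successor in Z. Already a fixed point.
Sat(E[(idle ∧ grant) U grant]) = {5}
Sat(EX E[(idle ∧ grant) U grant]) = {s : some successor in {5}} = {2, 5}
Sat(EX (EX E[(idle ∧ grant) U grant])) = {s : some successor in {2, 5}} = {2, 5}
|Sat(EX (EX E[(idle ∧ grant) U grant]))| = |{2, 5}| = 2.

2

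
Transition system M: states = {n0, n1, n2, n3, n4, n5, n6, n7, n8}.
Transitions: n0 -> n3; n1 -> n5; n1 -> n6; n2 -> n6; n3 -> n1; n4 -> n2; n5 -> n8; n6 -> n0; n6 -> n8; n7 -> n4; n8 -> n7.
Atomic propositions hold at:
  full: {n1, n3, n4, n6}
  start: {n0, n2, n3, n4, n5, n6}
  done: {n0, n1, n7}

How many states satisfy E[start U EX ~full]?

8

Sat(~full) = {n0, n2, n5, n7, n8}
Sat(EX ~full) = {s : some successor in {n0, n2, n5, n7, n8}} = {n1, n4, n5, n6, n8}
E[start U EX ~full]: least fixpoint, start Z0 = Sat(EX ~full) = {n1, n4, n5, n6, n8}, add states in Sat(start) with some successor in Z. Z1 = {n1, n2, n3, n4, n5, n6, n8}; Z2 = {n0, n1, n2, n3, n4, n5, n6, n8}; fixed.
Sat(E[start U EX ~full]) = {n0, n1, n2, n3, n4, n5, n6, n8}
|Sat(E[start U EX ~full])| = |{n0, n1, n2, n3, n4, n5, n6, n8}| = 8.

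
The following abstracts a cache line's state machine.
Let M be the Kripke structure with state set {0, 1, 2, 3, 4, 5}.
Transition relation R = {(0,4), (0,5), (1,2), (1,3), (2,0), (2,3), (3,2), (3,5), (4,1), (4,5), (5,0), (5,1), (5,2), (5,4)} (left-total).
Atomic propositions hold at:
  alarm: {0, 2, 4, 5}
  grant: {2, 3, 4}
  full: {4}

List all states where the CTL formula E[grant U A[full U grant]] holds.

{2, 3, 4}

A[full U grant]: least fixpoint, start Z0 = Sat(grant) = {2, 3, 4}, add states in Sat(full) with every successor in Z. Already a fixed point.
Sat(A[full U grant]) = {2, 3, 4}
E[grant U A[full U grant]]: least fixpoint, start Z0 = Sat(A[full U grant]) = {2, 3, 4}, add states in Sat(grant) with some successor in Z. Already a fixed point.
Sat(E[grant U A[full U grant]]) = {2, 3, 4}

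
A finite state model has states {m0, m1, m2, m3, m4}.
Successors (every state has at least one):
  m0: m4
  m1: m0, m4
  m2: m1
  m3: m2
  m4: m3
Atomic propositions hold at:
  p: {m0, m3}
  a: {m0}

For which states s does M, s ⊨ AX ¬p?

Sat(¬p) = {m1, m2, m4}
Sat(AX ¬p) = {s : every successor in {m1, m2, m4}} = {m0, m2, m3}

{m0, m2, m3}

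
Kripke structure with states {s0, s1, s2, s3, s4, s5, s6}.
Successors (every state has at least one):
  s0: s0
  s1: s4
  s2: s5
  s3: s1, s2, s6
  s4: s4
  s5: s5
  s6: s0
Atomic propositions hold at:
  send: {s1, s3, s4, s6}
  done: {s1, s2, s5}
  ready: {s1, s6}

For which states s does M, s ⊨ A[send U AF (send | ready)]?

{s1, s3, s4, s6}

Sat(send | ready) = {s1, s3, s4, s6}
AF (send | ready): least fixpoint, start Z0 = {s1, s3, s4, s6}, add states with every successor in Z. Already a fixed point.
Sat(AF (send | ready)) = {s1, s3, s4, s6}
A[send U AF (send | ready)]: least fixpoint, start Z0 = Sat(AF (send | ready)) = {s1, s3, s4, s6}, add states in Sat(send) with every successor in Z. Already a fixed point.
Sat(A[send U AF (send | ready)]) = {s1, s3, s4, s6}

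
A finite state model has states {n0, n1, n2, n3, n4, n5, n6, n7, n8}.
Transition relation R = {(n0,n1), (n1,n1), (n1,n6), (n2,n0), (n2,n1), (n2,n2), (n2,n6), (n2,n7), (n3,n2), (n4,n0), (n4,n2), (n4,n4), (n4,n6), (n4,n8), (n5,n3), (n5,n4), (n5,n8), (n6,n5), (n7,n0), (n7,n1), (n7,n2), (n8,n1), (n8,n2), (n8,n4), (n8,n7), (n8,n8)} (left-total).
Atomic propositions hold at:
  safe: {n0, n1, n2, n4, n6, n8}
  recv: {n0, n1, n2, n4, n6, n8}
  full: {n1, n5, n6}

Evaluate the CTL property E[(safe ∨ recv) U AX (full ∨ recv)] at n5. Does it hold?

No

Sat(safe ∨ recv) = {n0, n1, n2, n4, n6, n8}
Sat(full ∨ recv) = {n0, n1, n2, n4, n5, n6, n8}
Sat(AX (full ∨ recv)) = {s : every successor in {n0, n1, n2, n4, n5, n6, n8}} = {n0, n1, n3, n4, n6, n7}
E[(safe ∨ recv) U AX (full ∨ recv)]: least fixpoint, start Z0 = Sat(AX (full ∨ recv)) = {n0, n1, n3, n4, n6, n7}, add states in Sat(safe ∨ recv) with some successor in Z. Z1 = {n0, n1, n2, n3, n4, n6, n7, n8}; fixed.
Sat(E[(safe ∨ recv) U AX (full ∨ recv)]) = {n0, n1, n2, n3, n4, n6, n7, n8}
n5 ∉ Sat(E[(safe ∨ recv) U AX (full ∨ recv)]) = {n0, n1, n2, n3, n4, n6, n7, n8}, so the formula does not hold at n5.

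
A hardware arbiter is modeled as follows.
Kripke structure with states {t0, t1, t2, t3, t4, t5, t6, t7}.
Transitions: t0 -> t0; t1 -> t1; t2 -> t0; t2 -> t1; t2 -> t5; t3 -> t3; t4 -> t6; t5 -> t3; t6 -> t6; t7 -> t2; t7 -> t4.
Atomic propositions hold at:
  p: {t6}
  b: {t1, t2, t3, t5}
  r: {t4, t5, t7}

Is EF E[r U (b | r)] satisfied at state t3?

Yes

Sat(b | r) = {t1, t2, t3, t4, t5, t7}
E[r U (b | r)]: least fixpoint, start Z0 = Sat((b | r)) = {t1, t2, t3, t4, t5, t7}, add states in Sat(r) with some successor in Z. Already a fixed point.
Sat(E[r U (b | r)]) = {t1, t2, t3, t4, t5, t7}
EF E[r U (b | r)]: least fixpoint, start Z0 = {t1, t2, t3, t4, t5, t7}, add states with some successor in Z. Already a fixed point.
Sat(EF E[r U (b | r)]) = {t1, t2, t3, t4, t5, t7}
t3 ∈ Sat(EF E[r U (b | r)]) = {t1, t2, t3, t4, t5, t7}, so the formula holds at t3.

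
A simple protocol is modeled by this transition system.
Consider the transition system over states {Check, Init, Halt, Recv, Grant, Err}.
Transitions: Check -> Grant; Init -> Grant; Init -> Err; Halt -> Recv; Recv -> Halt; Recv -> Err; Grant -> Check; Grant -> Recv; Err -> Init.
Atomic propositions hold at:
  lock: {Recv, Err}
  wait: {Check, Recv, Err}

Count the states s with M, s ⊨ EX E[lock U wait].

E[lock U wait]: least fixpoint, start Z0 = Sat(wait) = {Check, Recv, Err}, add states in Sat(lock) with some successor in Z. Already a fixed point.
Sat(E[lock U wait]) = {Check, Recv, Err}
Sat(EX E[lock U wait]) = {s : some successor in {Check, Recv, Err}} = {Init, Halt, Recv, Grant}
|Sat(EX E[lock U wait])| = |{Init, Halt, Recv, Grant}| = 4.

4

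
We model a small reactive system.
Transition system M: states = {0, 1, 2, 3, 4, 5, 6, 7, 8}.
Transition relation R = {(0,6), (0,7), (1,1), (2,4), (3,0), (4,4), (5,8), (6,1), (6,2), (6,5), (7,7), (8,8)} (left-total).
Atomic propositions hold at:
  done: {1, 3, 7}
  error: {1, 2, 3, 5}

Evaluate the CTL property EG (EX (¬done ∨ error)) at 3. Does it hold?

Sat(¬done) = {0, 2, 4, 5, 6, 8}
Sat(¬done ∨ error) = {0, 1, 2, 3, 4, 5, 6, 8}
Sat(EX (¬done ∨ error)) = {s : some successor in {0, 1, 2, 3, 4, 5, 6, 8}} = {0, 1, 2, 3, 4, 5, 6, 8}
EG (EX (¬done ∨ error)): greatest fixpoint, start Z0 = {0, 1, 2, 3, 4, 5, 6, 8}, keep only states in Sat with some successor in Z. Already a fixed point.
Sat(EG (EX (¬done ∨ error))) = {0, 1, 2, 3, 4, 5, 6, 8}
3 ∈ Sat(EG (EX (¬done ∨ error))) = {0, 1, 2, 3, 4, 5, 6, 8}, so the formula holds at 3.

Yes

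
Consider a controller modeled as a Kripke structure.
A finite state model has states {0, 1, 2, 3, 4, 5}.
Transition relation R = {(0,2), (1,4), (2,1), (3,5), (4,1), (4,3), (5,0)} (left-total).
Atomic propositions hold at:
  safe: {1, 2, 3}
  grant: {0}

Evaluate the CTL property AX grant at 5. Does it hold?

Sat(AX grant) = {s : every successor in {0}} = {5}
5 ∈ Sat(AX grant) = {5}, so the formula holds at 5.

Yes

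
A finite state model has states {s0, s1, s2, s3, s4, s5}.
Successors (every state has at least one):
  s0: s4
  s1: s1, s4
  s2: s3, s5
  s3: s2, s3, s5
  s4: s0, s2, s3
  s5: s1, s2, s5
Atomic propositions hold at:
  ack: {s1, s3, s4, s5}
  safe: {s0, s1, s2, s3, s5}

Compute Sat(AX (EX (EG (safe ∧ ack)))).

{s0, s1, s2, s3, s5}

Sat(safe ∧ ack) = {s1, s3, s5}
EG (safe ∧ ack): greatest fixpoint, start Z0 = {s1, s3, s5}, keep only states in Sat with some successor in Z. Already a fixed point.
Sat(EG (safe ∧ ack)) = {s1, s3, s5}
Sat(EX (EG (safe ∧ ack))) = {s : some successor in {s1, s3, s5}} = {s1, s2, s3, s4, s5}
Sat(AX (EX (EG (safe ∧ ack)))) = {s : every successor in {s1, s2, s3, s4, s5}} = {s0, s1, s2, s3, s5}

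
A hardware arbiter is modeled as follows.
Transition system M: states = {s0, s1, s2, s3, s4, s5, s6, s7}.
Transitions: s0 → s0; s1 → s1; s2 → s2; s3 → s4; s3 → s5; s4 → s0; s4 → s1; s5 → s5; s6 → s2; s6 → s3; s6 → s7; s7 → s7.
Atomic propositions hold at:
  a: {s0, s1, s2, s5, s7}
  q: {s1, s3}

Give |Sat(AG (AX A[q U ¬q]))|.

Sat(¬q) = {s0, s2, s4, s5, s6, s7}
A[q U ¬q]: least fixpoint, start Z0 = Sat(¬q) = {s0, s2, s4, s5, s6, s7}, add states in Sat(q) with every successor in Z. Z1 = {s0, s2, s3, s4, s5, s6, s7}; fixed.
Sat(A[q U ¬q]) = {s0, s2, s3, s4, s5, s6, s7}
Sat(AX A[q U ¬q]) = {s : every successor in {s0, s2, s3, s4, s5, s6, s7}} = {s0, s2, s3, s5, s6, s7}
AG (AX A[q U ¬q]): greatest fixpoint, start Z0 = {s0, s2, s3, s5, s6, s7}, keep only states in Sat with every successor in Z. Z1 = {s0, s2, s5, s6, s7}; Z2 = {s0, s2, s5, s7}; fixed.
Sat(AG (AX A[q U ¬q])) = {s0, s2, s5, s7}
|Sat(AG (AX A[q U ¬q]))| = |{s0, s2, s5, s7}| = 4.

4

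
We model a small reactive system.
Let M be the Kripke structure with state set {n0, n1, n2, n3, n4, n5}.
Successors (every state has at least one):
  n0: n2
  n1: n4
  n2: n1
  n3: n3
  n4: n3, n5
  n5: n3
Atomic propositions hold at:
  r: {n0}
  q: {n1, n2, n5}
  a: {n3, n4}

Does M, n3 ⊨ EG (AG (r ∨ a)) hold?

Sat(r ∨ a) = {n0, n3, n4}
AG (r ∨ a): greatest fixpoint, start Z0 = {n0, n3, n4}, keep only states in Sat with every successor in Z. Z1 = {n3}; fixed.
Sat(AG (r ∨ a)) = {n3}
EG (AG (r ∨ a)): greatest fixpoint, start Z0 = {n3}, keep only states in Sat with some successor in Z. Already a fixed point.
Sat(EG (AG (r ∨ a))) = {n3}
n3 ∈ Sat(EG (AG (r ∨ a))) = {n3}, so the formula holds at n3.

Yes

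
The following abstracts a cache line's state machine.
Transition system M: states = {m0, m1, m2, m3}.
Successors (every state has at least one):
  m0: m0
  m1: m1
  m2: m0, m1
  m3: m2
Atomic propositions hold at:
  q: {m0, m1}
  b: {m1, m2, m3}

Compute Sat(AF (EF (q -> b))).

Sat(q -> b) = {m1, m2, m3}
EF (q -> b): least fixpoint, start Z0 = {m1, m2, m3}, add states with some successor in Z. Already a fixed point.
Sat(EF (q -> b)) = {m1, m2, m3}
AF (EF (q -> b)): least fixpoint, start Z0 = {m1, m2, m3}, add states with every successor in Z. Already a fixed point.
Sat(AF (EF (q -> b))) = {m1, m2, m3}

{m1, m2, m3}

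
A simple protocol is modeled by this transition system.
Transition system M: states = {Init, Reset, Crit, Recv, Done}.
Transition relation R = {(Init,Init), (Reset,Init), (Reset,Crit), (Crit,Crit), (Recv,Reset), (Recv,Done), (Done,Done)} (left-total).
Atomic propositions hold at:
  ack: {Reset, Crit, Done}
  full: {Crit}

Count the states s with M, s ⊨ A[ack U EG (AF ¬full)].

Sat(¬full) = {Init, Reset, Recv, Done}
AF ¬full: least fixpoint, start Z0 = {Init, Reset, Recv, Done}, add states with every successor in Z. Already a fixed point.
Sat(AF ¬full) = {Init, Reset, Recv, Done}
EG (AF ¬full): greatest fixpoint, start Z0 = {Init, Reset, Recv, Done}, keep only states in Sat with some successor in Z. Already a fixed point.
Sat(EG (AF ¬full)) = {Init, Reset, Recv, Done}
A[ack U EG (AF ¬full)]: least fixpoint, start Z0 = Sat(EG (AF ¬full)) = {Init, Reset, Recv, Done}, add states in Sat(ack) with every successor in Z. Already a fixed point.
Sat(A[ack U EG (AF ¬full)]) = {Init, Reset, Recv, Done}
|Sat(A[ack U EG (AF ¬full)])| = |{Init, Reset, Recv, Done}| = 4.

4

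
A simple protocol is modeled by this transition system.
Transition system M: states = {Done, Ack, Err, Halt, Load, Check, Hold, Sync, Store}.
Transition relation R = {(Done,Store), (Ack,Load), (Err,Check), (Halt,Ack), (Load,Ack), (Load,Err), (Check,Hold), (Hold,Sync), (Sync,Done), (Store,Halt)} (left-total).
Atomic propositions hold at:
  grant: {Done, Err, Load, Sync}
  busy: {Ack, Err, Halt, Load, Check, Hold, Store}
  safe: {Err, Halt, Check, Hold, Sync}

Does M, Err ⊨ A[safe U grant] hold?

A[safe U grant]: least fixpoint, start Z0 = Sat(grant) = {Done, Err, Load, Sync}, add states in Sat(safe) with every successor in Z. Z1 = {Done, Err, Load, Hold, Sync}; Z2 = {Done, Err, Load, Check, Hold, Sync}; fixed.
Sat(A[safe U grant]) = {Done, Err, Load, Check, Hold, Sync}
Err ∈ Sat(A[safe U grant]) = {Done, Err, Load, Check, Hold, Sync}, so the formula holds at Err.

Yes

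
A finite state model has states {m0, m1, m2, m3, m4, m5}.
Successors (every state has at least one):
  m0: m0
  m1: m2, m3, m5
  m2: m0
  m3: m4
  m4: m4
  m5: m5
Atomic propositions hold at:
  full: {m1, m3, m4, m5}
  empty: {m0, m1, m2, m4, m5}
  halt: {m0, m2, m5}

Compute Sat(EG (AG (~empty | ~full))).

{m0, m2}

Sat(~empty) = {m3}
Sat(~full) = {m0, m2}
Sat(~empty | ~full) = {m0, m2, m3}
AG (~empty | ~full): greatest fixpoint, start Z0 = {m0, m2, m3}, keep only states in Sat with every successor in Z. Z1 = {m0, m2}; fixed.
Sat(AG (~empty | ~full)) = {m0, m2}
EG (AG (~empty | ~full)): greatest fixpoint, start Z0 = {m0, m2}, keep only states in Sat with some successor in Z. Already a fixed point.
Sat(EG (AG (~empty | ~full))) = {m0, m2}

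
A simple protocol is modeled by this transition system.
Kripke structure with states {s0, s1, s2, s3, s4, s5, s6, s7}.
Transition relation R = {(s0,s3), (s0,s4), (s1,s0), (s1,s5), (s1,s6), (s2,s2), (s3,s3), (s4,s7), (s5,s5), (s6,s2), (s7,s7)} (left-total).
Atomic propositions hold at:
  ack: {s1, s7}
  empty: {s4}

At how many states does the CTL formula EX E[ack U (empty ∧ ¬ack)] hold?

1

Sat(¬ack) = {s0, s2, s3, s4, s5, s6}
Sat(empty ∧ ¬ack) = {s4}
E[ack U (empty ∧ ¬ack)]: least fixpoint, start Z0 = Sat((empty ∧ ¬ack)) = {s4}, add states in Sat(ack) with some successor in Z. Already a fixed point.
Sat(E[ack U (empty ∧ ¬ack)]) = {s4}
Sat(EX E[ack U (empty ∧ ¬ack)]) = {s : some successor in {s4}} = {s0}
|Sat(EX E[ack U (empty ∧ ¬ack)])| = |{s0}| = 1.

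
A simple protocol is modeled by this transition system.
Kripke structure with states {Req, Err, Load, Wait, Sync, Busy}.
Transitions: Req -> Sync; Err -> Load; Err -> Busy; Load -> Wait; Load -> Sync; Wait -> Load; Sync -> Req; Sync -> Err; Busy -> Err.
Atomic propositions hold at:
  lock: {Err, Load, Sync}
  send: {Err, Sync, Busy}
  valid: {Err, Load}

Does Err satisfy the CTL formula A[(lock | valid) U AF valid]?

Sat(lock | valid) = {Err, Load, Sync}
AF valid: least fixpoint, start Z0 = {Err, Load}, add states with every successor in Z. Z1 = {Err, Load, Wait, Busy}; fixed.
Sat(AF valid) = {Err, Load, Wait, Busy}
A[(lock | valid) U AF valid]: least fixpoint, start Z0 = Sat(AF valid) = {Err, Load, Wait, Busy}, add states in Sat(lock | valid) with every successor in Z. Already a fixed point.
Sat(A[(lock | valid) U AF valid]) = {Err, Load, Wait, Busy}
Err ∈ Sat(A[(lock | valid) U AF valid]) = {Err, Load, Wait, Busy}, so the formula holds at Err.

Yes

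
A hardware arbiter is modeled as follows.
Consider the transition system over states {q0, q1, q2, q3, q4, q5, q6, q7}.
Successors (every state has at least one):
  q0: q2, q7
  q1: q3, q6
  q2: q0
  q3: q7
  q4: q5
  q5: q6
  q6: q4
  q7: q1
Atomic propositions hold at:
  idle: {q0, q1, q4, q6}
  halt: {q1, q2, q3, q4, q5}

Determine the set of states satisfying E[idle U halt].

{q0, q1, q2, q3, q4, q5, q6}

E[idle U halt]: least fixpoint, start Z0 = Sat(halt) = {q1, q2, q3, q4, q5}, add states in Sat(idle) with some successor in Z. Z1 = {q0, q1, q2, q3, q4, q5, q6}; fixed.
Sat(E[idle U halt]) = {q0, q1, q2, q3, q4, q5, q6}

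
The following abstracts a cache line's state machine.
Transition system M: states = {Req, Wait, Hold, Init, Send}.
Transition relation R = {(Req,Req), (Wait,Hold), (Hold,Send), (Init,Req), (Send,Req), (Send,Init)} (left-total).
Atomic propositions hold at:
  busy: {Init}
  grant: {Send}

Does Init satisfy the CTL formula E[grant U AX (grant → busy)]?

Yes

Sat(grant → busy) = {Req, Wait, Hold, Init}
Sat(AX (grant → busy)) = {s : every successor in {Req, Wait, Hold, Init}} = {Req, Wait, Init, Send}
E[grant U AX (grant → busy)]: least fixpoint, start Z0 = Sat(AX (grant → busy)) = {Req, Wait, Init, Send}, add states in Sat(grant) with some successor in Z. Already a fixed point.
Sat(E[grant U AX (grant → busy)]) = {Req, Wait, Init, Send}
Init ∈ Sat(E[grant U AX (grant → busy)]) = {Req, Wait, Init, Send}, so the formula holds at Init.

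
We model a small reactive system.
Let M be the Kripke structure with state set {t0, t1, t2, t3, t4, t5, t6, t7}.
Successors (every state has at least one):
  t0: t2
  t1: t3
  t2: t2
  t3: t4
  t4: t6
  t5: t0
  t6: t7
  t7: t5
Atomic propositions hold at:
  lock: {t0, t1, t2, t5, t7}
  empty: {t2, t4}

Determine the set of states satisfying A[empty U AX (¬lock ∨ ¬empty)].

{t1, t3, t4, t5, t6, t7}

Sat(¬lock) = {t3, t4, t6}
Sat(¬empty) = {t0, t1, t3, t5, t6, t7}
Sat(¬lock ∨ ¬empty) = {t0, t1, t3, t4, t5, t6, t7}
Sat(AX (¬lock ∨ ¬empty)) = {s : every successor in {t0, t1, t3, t4, t5, t6, t7}} = {t1, t3, t4, t5, t6, t7}
A[empty U AX (¬lock ∨ ¬empty)]: least fixpoint, start Z0 = Sat(AX (¬lock ∨ ¬empty)) = {t1, t3, t4, t5, t6, t7}, add states in Sat(empty) with every successor in Z. Already a fixed point.
Sat(A[empty U AX (¬lock ∨ ¬empty)]) = {t1, t3, t4, t5, t6, t7}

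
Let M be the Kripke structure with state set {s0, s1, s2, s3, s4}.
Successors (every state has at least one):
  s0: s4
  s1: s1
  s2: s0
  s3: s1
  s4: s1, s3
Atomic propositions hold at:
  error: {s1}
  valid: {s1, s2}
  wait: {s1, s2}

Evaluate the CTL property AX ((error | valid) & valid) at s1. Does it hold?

Yes

Sat(error | valid) = {s1, s2}
Sat((error | valid) & valid) = {s1, s2}
Sat(AX ((error | valid) & valid)) = {s : every successor in {s1, s2}} = {s1, s3}
s1 ∈ Sat(AX ((error | valid) & valid)) = {s1, s3}, so the formula holds at s1.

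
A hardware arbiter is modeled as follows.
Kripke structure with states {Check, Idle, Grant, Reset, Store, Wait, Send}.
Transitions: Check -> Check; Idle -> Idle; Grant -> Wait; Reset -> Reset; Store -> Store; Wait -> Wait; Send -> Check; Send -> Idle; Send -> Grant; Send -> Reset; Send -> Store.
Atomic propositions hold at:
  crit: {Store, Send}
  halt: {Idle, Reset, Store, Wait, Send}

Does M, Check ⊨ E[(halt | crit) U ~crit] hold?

Yes

Sat(halt | crit) = {Idle, Reset, Store, Wait, Send}
Sat(~crit) = {Check, Idle, Grant, Reset, Wait}
E[(halt | crit) U ~crit]: least fixpoint, start Z0 = Sat(~crit) = {Check, Idle, Grant, Reset, Wait}, add states in Sat(halt | crit) with some successor in Z. Z1 = {Check, Idle, Grant, Reset, Wait, Send}; fixed.
Sat(E[(halt | crit) U ~crit]) = {Check, Idle, Grant, Reset, Wait, Send}
Check ∈ Sat(E[(halt | crit) U ~crit]) = {Check, Idle, Grant, Reset, Wait, Send}, so the formula holds at Check.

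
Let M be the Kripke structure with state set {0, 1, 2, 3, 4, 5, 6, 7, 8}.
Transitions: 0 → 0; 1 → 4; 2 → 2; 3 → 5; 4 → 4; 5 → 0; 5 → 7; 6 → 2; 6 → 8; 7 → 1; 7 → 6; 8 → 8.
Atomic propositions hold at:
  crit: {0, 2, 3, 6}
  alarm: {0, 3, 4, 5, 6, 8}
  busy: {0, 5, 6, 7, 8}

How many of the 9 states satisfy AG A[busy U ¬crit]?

Sat(¬crit) = {1, 4, 5, 7, 8}
A[busy U ¬crit]: least fixpoint, start Z0 = Sat(¬crit) = {1, 4, 5, 7, 8}, add states in Sat(busy) with every successor in Z. Already a fixed point.
Sat(A[busy U ¬crit]) = {1, 4, 5, 7, 8}
AG A[busy U ¬crit]: greatest fixpoint, start Z0 = {1, 4, 5, 7, 8}, keep only states in Sat with every successor in Z. Z1 = {1, 4, 8}; fixed.
Sat(AG A[busy U ¬crit]) = {1, 4, 8}
|Sat(AG A[busy U ¬crit])| = |{1, 4, 8}| = 3.

3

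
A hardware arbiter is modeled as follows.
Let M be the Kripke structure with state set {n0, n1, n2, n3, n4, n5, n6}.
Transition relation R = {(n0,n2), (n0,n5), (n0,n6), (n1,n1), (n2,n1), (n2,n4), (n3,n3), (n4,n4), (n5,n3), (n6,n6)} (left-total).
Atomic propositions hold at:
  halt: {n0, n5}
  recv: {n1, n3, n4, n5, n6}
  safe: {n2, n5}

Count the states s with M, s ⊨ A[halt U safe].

A[halt U safe]: least fixpoint, start Z0 = Sat(safe) = {n2, n5}, add states in Sat(halt) with every successor in Z. Already a fixed point.
Sat(A[halt U safe]) = {n2, n5}
|Sat(A[halt U safe])| = |{n2, n5}| = 2.

2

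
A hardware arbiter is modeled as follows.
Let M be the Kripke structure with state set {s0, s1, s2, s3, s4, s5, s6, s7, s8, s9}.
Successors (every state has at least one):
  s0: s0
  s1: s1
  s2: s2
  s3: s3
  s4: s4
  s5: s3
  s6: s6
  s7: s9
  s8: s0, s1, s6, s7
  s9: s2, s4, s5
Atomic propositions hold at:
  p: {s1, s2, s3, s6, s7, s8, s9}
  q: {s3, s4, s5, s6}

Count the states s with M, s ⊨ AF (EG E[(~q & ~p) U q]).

Sat(~q) = {s0, s1, s2, s7, s8, s9}
Sat(~p) = {s0, s4, s5}
Sat(~q & ~p) = {s0}
E[(~q & ~p) U q]: least fixpoint, start Z0 = Sat(q) = {s3, s4, s5, s6}, add states in Sat(~q & ~p) with some successor in Z. Already a fixed point.
Sat(E[(~q & ~p) U q]) = {s3, s4, s5, s6}
EG E[(~q & ~p) U q]: greatest fixpoint, start Z0 = {s3, s4, s5, s6}, keep only states in Sat with some successor in Z. Already a fixed point.
Sat(EG E[(~q & ~p) U q]) = {s3, s4, s5, s6}
AF (EG E[(~q & ~p) U q]): least fixpoint, start Z0 = {s3, s4, s5, s6}, add states with every successor in Z. Already a fixed point.
Sat(AF (EG E[(~q & ~p) U q])) = {s3, s4, s5, s6}
|Sat(AF (EG E[(~q & ~p) U q]))| = |{s3, s4, s5, s6}| = 4.

4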